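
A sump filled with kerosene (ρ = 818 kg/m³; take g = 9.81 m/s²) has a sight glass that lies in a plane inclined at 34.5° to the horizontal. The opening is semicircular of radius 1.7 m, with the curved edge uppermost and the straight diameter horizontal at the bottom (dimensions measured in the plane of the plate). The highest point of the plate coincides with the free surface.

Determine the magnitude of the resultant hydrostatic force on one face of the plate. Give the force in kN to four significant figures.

F ≈ 20.19 kN

γ = ρg = 818 × 9.81 / 1000 = 8.02458 kN/m³.
Let θ = 34.5° be the plate's angle to the horizontal; measure y along the incline from where the plane meets the free surface. Vertical depth h = y·sinθ with sinθ = 0.566406.
The centroid lies 4r/(3π) = 0.721502 m above the diameter, so r − 4r/(3π) = 1.7 − 0.721502 = 0.978498 m below the topmost point, so y_c = 0.978498 m and h_c = 0.978498 × 0.566406 = 0.554227 m.
A = πr²/2 = π × 1.7²/2 = 4.5396 m².
Resultant F = γ·h_c·A = 8.02458 × 0.554227 × 4.5396 = 20.1896 kN.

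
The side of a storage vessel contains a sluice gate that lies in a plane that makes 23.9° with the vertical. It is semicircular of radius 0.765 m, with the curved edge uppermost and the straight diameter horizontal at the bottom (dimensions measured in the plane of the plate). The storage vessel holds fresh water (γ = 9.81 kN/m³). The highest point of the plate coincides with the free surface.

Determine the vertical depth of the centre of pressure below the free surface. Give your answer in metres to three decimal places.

γ = 9.81 kN/m³.
The plate makes 23.9° with the vertical, i.e. θ = 90° − 23.9° = 66.1° to the horizontal. Measuring y along the incline from the free-surface line, vertical depth h = y·sinθ with sinθ = 0.914254.
The centroid lies 4r/(3π) = 0.324676 m above the diameter, so r − 4r/(3π) = 0.765 − 0.324676 = 0.440324 m below the topmost point, so y_c = 0.440324 m and h_c = 0.440324 × 0.914254 = 0.402568 m.
A = πr²/2 = π × 0.765²/2 = 0.919269 m².
Resultant F = γ·h_c·A = 9.81 × 0.402568 × 0.919269 = 3.63037 kN.
I_c = (π/8 − 8/(9π))·r⁴ = 0.109757 × 0.765⁴ = 0.0375905 m⁴.
Centre of pressure: y_p = y_c + I_c/(y_c·A) = 0.440324 + 0.0375905/(0.440324 × 0.919269) = 0.440324 + 0.0928674 = 0.533191 m along the plane.
Vertically, h_p = y_p·sinθ = 0.533191 × 0.914254 = 0.487472 m.

h_p = 0.487 m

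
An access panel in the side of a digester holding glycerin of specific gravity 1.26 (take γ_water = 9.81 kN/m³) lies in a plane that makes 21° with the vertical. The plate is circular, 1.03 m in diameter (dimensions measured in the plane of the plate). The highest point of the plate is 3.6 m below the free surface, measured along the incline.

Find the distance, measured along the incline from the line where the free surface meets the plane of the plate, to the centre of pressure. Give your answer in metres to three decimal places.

γ = 1.26 × 9.81 = 12.3606 kN/m³.
The plate makes 21° with the vertical, i.e. θ = 90° − 21° = 69° to the horizontal. Measuring y along the incline from the free-surface line, vertical depth h = y·sinθ with sinθ = 0.933580.
The centroid is at the centre, 0.515 m below the top of the plate, so y_c = 3.6 + 0.515 = 4.115 m and h_c = 4.115 × 0.933580 = 3.84168 m.
A = π(0.515)² = 0.833229 m².
Resultant F = γ·h_c·A = 12.3606 × 3.84168 × 0.833229 = 39.5663 kN.
I_c = πr⁴/4 = π × 0.515⁴/4 = 0.0552483 m⁴.
Centre of pressure: y_p = y_c + I_c/(y_c·A) = 4.115 + 0.0552483/(4.115 × 0.833229) = 4.115 + 0.0161133 = 4.13111 m along the plane.

y_p = 4.131 m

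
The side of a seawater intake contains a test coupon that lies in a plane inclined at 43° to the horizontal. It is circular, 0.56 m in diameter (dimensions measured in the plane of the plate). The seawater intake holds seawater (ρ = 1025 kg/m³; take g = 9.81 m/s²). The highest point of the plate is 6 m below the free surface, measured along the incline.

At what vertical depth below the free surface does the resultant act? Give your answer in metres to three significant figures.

h_p = 4.29 m

γ = ρg = 1025 × 9.81 / 1000 = 10.05525 kN/m³.
Let θ = 43° be the plate's angle to the horizontal; measure y along the incline from where the plane meets the free surface. Vertical depth h = y·sinθ with sinθ = 0.681998.
The centroid is at the centre, 0.28 m below the top of the plate, so y_c = 6 + 0.28 = 6.28 m and h_c = 6.28 × 0.681998 = 4.28295 m.
A = π(0.28)² = 0.246301 m².
Resultant F = γ·h_c·A = 10.05525 × 4.28295 × 0.246301 = 10.6072 kN.
I_c = πr⁴/4 = π × 0.28⁴/4 = 0.0048275 m⁴.
Centre of pressure: y_p = y_c + I_c/(y_c·A) = 6.28 + 0.0048275/(6.28 × 0.246301) = 6.28 + 0.00312102 = 6.28312 m along the plane.
Vertically, h_p = y_p·sinθ = 6.28312 × 0.681998 = 4.28508 m.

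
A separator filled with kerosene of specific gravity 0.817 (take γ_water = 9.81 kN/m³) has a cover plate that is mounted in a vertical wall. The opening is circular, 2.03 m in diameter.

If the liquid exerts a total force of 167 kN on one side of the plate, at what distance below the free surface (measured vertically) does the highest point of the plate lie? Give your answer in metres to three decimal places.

d_top ≈ 5.423 m

γ = 0.817 × 9.81 = 8.01477 kN/m³.
A = π(1.015)² = 3.23655 m².
From F = γ·h_c·A, the centroid depth is h_c = 167/(8.01477 × 3.23655) = 6.43788 m.
The centroid is at the centre, 1.015 m below the top of the plate, so the highest point sits at h_top = 6.43788 − 1.015 = 5.42288 m below the surface.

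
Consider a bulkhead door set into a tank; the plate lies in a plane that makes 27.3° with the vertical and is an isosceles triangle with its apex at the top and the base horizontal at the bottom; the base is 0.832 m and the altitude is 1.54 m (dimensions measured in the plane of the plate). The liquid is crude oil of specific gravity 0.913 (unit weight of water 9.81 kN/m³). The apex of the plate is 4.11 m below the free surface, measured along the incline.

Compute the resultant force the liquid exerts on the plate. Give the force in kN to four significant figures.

F ≈ 26.19 kN

γ = 0.913 × 9.81 = 8.95653 kN/m³.
The plate makes 27.3° with the vertical, i.e. θ = 90° − 27.3° = 62.7° to the horizontal. Measuring y along the incline from the free-surface line, vertical depth h = y·sinθ with sinθ = 0.888617.
With the apex up, the centroid sits 2h/3 = 2 × 1.54/3 = 1.02667 m below the apex, so y_c = 4.11 + 1.02667 = 5.13667 m and h_c = 5.13667 × 0.888617 = 4.56453 m.
A = ½ × 0.832 × 1.54 = 0.64064 m².
Resultant F = γ·h_c·A = 8.95653 × 4.56453 × 0.64064 = 26.1909 kN.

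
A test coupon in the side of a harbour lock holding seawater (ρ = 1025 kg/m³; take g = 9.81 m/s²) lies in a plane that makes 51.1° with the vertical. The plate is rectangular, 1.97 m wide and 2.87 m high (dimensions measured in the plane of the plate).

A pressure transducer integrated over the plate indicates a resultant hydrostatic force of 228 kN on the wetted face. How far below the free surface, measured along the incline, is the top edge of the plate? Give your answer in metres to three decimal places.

γ = ρg = 1025 × 9.81 / 1000 = 10.05525 kN/m³.
A = 1.97 × 2.87 = 5.6539 m².
From F = γ·h_c·A, the centroid depth is h_c = 228/(10.05525 × 5.6539) = 4.01046 m.
The plate makes 51.1° with the vertical, i.e. θ = 90° − 51.1° = 38.9° to the horizontal. Measuring y along the incline from the free-surface line, vertical depth h = y·sinθ with sinθ = 0.627963.
Along the incline, y_c = h_c/sinθ = 4.01046/0.627963 = 6.38646 m.
The centroid lies 2.87/2 = 1.435 m below the top edge, so the top edge sits at y_top = 6.38646 − 1.435 = 4.95146 m along the incline.

y_top ≈ 4.951 m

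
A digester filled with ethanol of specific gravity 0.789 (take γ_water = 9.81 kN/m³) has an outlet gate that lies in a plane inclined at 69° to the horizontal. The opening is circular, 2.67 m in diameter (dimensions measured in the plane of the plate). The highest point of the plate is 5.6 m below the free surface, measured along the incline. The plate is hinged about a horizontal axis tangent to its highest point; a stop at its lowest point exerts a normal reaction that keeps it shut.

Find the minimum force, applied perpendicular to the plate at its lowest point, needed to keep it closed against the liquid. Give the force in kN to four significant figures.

γ = 0.789 × 9.81 = 7.74009 kN/m³.
Let θ = 69° be the plate's angle to the horizontal; measure y along the incline from where the plane meets the free surface. Vertical depth h = y·sinθ with sinθ = 0.933580.
The centroid is at the centre, 1.335 m below the top of the plate, so y_c = 5.6 + 1.335 = 6.935 m and h_c = 6.935 × 0.933580 = 6.47438 m.
A = π(1.335)² = 5.59902 m².
Resultant F = γ·h_c·A = 7.74009 × 6.47438 × 5.59902 = 280.58 kN.
I_c = πr⁴/4 = π × 1.335⁴/4 = 2.49468 m⁴.
Centre of pressure: y_p = y_c + I_c/(y_c·A) = 6.935 + 2.49468/(6.935 × 5.59902) = 6.935 + 0.0642475 = 6.99925 m along the plane.
The resultant acts 1.335 + 0.0642475 = 1.39925 m (along the plate) below the hinge at the top edge, so the moment about the hinge is M = F × 1.39925 = 280.58 × 1.39925 = 392.602 kN·m.
A normal force at the bottom, 2.67 m from the hinge, must supply this moment: P = 392.602/2.67 = 147.042 kN.

P ≈ 147.0 kN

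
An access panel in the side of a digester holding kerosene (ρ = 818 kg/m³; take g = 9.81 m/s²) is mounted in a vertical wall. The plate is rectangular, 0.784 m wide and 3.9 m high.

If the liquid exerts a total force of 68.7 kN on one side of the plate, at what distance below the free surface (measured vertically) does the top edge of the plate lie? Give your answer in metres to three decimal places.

γ = ρg = 818 × 9.81 / 1000 = 8.02458 kN/m³.
A = 0.784 × 3.9 = 3.0576 m².
From F = γ·h_c·A, the centroid depth is h_c = 68.7/(8.02458 × 3.0576) = 2.79997 m.
The centroid lies 3.9/2 = 1.95 m below the top edge, so the top edge sits at h_top = 2.79997 − 1.95 = 0.84997 m below the surface.

d_top ≈ 0.850 m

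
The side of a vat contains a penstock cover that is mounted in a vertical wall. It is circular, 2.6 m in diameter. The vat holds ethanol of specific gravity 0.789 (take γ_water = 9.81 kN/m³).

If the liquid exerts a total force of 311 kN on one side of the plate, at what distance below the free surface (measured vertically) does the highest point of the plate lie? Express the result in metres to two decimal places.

d_top ≈ 6.27 m

γ = 0.789 × 9.81 = 7.74009 kN/m³.
A = π(1.3)² = 5.30929 m².
From F = γ·h_c·A, the centroid depth is h_c = 311/(7.74009 × 5.30929) = 7.56794 m.
The centroid is at the centre, 1.3 m below the top of the plate, so the highest point sits at h_top = 7.56794 − 1.3 = 6.26794 m below the surface.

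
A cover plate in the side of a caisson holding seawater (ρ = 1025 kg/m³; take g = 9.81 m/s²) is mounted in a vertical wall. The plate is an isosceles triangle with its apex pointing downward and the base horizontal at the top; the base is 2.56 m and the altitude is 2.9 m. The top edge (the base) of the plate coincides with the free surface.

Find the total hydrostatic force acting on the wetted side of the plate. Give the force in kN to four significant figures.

γ = ρg = 1025 × 9.81 / 1000 = 10.05525 kN/m³.
With the apex down, the centroid sits h/3 = 2.9/3 = 0.966667 m below the base (the top edge), so the centroid depth is h_c = 0.966667 m.
A = ½ × 2.56 × 2.9 = 3.712 m².
Resultant F = γ·h_c·A = 10.05525 × 0.966667 × 3.712 = 36.0809 kN.

F ≈ 36.08 kN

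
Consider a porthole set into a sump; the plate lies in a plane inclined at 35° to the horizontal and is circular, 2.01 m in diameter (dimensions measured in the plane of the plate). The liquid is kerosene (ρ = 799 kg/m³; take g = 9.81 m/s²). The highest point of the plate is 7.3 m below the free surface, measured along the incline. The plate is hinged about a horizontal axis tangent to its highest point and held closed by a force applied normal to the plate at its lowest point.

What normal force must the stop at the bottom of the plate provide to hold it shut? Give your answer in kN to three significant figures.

γ = ρg = 799 × 9.81 / 1000 = 7.83819 kN/m³.
Let θ = 35° be the plate's angle to the horizontal; measure y along the incline from where the plane meets the free surface. Vertical depth h = y·sinθ with sinθ = 0.573576.
The centroid is at the centre, 1.005 m below the top of the plate, so y_c = 7.3 + 1.005 = 8.305 m and h_c = 8.305 × 0.573576 = 4.76355 m.
A = π(1.005)² = 3.17309 m².
Resultant F = γ·h_c·A = 7.83819 × 4.76355 × 3.17309 = 118.476 kN.
I_c = πr⁴/4 = π × 1.005⁴/4 = 0.801224 m⁴.
Centre of pressure: y_p = y_c + I_c/(y_c·A) = 8.305 + 0.801224/(8.305 × 3.17309) = 8.305 + 0.0304041 = 8.3354 m along the plane.
The resultant acts 1.005 + 0.0304041 = 1.0354 m (along the plate) below the hinge at the top edge, so the moment about the hinge is M = F × 1.0354 = 118.476 × 1.0354 = 122.67 kN·m.
A normal force at the bottom, 2.01 m from the hinge, must supply this moment: P = 122.67/2.01 = 61.0299 kN.

P ≈ 61.0 kN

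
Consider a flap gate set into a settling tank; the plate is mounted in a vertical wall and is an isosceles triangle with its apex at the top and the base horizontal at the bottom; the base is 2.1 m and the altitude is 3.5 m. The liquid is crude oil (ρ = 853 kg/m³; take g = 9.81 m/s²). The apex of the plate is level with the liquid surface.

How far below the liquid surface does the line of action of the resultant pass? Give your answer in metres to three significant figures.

γ = ρg = 853 × 9.81 / 1000 = 8.36793 kN/m³.
With the apex up, the centroid sits 2h/3 = 2 × 3.5/3 = 2.33333 m below the apex, so the centroid depth is h_c = 2.33333 m.
A = ½ × 2.1 × 3.5 = 3.675 m².
Resultant F = γ·h_c·A = 8.36793 × 2.33333 × 3.675 = 71.7549 kN.
I_c = b·h³/36 = 2.1 × 3.5³/36 = 2.50104 m⁴.
Centre of pressure: y_p = y_c + I_c/(y_c·A) = 2.33333 + 2.50104/(2.33333 × 3.675) = 2.33333 + 0.291667 = 2.625 m along the plane.

h_p = 2.63 m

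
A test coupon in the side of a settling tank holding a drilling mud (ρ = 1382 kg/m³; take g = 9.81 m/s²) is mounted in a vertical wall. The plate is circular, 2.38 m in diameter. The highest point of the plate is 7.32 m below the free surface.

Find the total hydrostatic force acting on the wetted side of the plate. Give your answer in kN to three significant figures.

F ≈ 513 kN

γ = ρg = 1382 × 9.81 / 1000 = 13.55742 kN/m³.
The centroid is at the centre, 1.19 m below the top of the plate, so the centroid depth is h_c = 7.32 + 1.19 = 8.51 m.
A = π(1.19)² = 4.44881 m².
Resultant F = γ·h_c·A = 13.55742 × 8.51 × 4.44881 = 513.275 kN.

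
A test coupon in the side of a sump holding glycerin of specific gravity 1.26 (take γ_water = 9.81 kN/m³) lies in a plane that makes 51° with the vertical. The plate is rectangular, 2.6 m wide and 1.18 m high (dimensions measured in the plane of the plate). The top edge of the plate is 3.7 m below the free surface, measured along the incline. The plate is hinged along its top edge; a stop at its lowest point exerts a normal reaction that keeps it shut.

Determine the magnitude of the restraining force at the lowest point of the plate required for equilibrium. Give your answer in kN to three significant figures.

P ≈ 53.5 kN

γ = 1.26 × 9.81 = 12.3606 kN/m³.
The plate makes 51° with the vertical, i.e. θ = 90° − 51° = 39° to the horizontal. Measuring y along the incline from the free-surface line, vertical depth h = y·sinθ with sinθ = 0.629320.
The centroid lies 1.18/2 = 0.59 m below the top edge, so y_c = 3.7 + 0.59 = 4.29 m and h_c = 4.29 × 0.629320 = 2.69978 m.
A = 2.6 × 1.18 = 3.068 m².
Resultant F = γ·h_c·A = 12.3606 × 2.69978 × 3.068 = 102.382 kN.
I_c = b·h³/12 = 2.6 × 1.18³/12 = 0.35599 m⁴.
Centre of pressure: y_p = y_c + I_c/(y_c·A) = 4.29 + 0.35599/(4.29 × 3.068) = 4.29 + 0.0270474 = 4.31705 m along the plane.
The resultant acts 0.59 + 0.0270474 = 0.617047 m (along the plate) below the hinge at the top edge, so the moment about the hinge is M = F × 0.617047 = 102.382 × 0.617047 = 63.1745 kN·m.
A normal force at the bottom, 1.18 m from the hinge, must supply this moment: P = 63.1745/1.18 = 53.5377 kN.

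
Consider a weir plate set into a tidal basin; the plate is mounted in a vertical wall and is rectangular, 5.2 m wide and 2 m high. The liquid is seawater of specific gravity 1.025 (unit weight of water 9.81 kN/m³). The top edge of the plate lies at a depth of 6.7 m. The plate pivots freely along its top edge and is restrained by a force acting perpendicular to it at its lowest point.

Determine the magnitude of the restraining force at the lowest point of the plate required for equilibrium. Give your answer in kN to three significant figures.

γ = 1.025 × 9.81 = 10.05525 kN/m³.
The centroid lies 2/2 = 1 m below the top edge, so the centroid depth is h_c = 6.7 + 1 = 7.7 m.
A = 5.2 × 2 = 10.4 m².
Resultant F = γ·h_c·A = 10.05525 × 7.7 × 10.4 = 805.224 kN.
I_c = b·h³/12 = 5.2 × 2³/12 = 3.46667 m⁴.
Centre of pressure: y_p = y_c + I_c/(y_c·A) = 7.7 + 3.46667/(7.7 × 10.4) = 7.7 + 0.0432901 = 7.74329 m along the plane.
The resultant acts 1 + 0.0432901 = 1.04329 m (along the plate) below the hinge at the top edge, so the moment about the hinge is M = F × 1.04329 = 805.224 × 1.04329 = 840.082 kN·m.
A normal force at the bottom, 2 m from the hinge, must supply this moment: P = 840.082/2 = 420.041 kN.

P ≈ 420 kN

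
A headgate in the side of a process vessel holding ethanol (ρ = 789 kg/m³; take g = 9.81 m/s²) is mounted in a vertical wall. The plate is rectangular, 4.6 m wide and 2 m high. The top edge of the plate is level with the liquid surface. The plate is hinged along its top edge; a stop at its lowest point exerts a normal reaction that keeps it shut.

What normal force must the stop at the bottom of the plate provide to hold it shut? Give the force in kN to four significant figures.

γ = ρg = 789 × 9.81 / 1000 = 7.74009 kN/m³.
The centroid lies 2/2 = 1 m below the top edge, so the centroid depth is h_c = 1 m.
A = 4.6 × 2 = 9.2 m².
Resultant F = γ·h_c·A = 7.74009 × 1 × 9.2 = 71.2088 kN.
I_c = b·h³/12 = 4.6 × 2³/12 = 3.06667 m⁴.
Centre of pressure: y_p = y_c + I_c/(y_c·A) = 1 + 3.06667/(1 × 9.2) = 1 + 0.333334 = 1.33333 m along the plane.
The resultant acts 1 + 0.333334 = 1.33333 m (along the plate) below the hinge at the top edge, so the moment about the hinge is M = F × 1.33333 = 71.2088 × 1.33333 = 94.9448 kN·m.
A normal force at the bottom, 2 m from the hinge, must supply this moment: P = 94.9448/2 = 47.4724 kN.

P ≈ 47.47 kN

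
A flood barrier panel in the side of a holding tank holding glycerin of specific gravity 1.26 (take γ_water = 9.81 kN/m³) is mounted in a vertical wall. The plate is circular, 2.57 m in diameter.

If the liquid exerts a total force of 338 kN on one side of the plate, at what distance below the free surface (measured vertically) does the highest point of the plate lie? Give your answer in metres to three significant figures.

γ = 1.26 × 9.81 = 12.3606 kN/m³.
A = π(1.285)² = 5.18748 m².
From F = γ·h_c·A, the centroid depth is h_c = 338/(12.3606 × 5.18748) = 5.27134 m.
The centroid is at the centre, 1.285 m below the top of the plate, so the highest point sits at h_top = 5.27134 − 1.285 = 3.98634 m below the surface.

d_top ≈ 3.99 m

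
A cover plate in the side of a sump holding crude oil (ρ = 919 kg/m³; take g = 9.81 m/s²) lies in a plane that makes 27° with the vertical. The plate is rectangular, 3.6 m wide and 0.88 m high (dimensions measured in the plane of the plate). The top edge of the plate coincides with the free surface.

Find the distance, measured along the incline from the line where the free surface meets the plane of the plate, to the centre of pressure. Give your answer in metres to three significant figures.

y_p = 0.587 m

γ = ρg = 919 × 9.81 / 1000 = 9.01539 kN/m³.
The plate makes 27° with the vertical, i.e. θ = 90° − 27° = 63° to the horizontal. Measuring y along the incline from the free-surface line, vertical depth h = y·sinθ with sinθ = 0.891007.
The centroid lies 0.88/2 = 0.44 m below the top edge, so y_c = 0.44 m and h_c = 0.44 × 0.891007 = 0.392043 m.
A = 3.6 × 0.88 = 3.168 m².
Resultant F = γ·h_c·A = 9.01539 × 0.392043 × 3.168 = 11.197 kN.
I_c = b·h³/12 = 3.6 × 0.88³/12 = 0.204442 m⁴.
Centre of pressure: y_p = y_c + I_c/(y_c·A) = 0.44 + 0.204442/(0.44 × 3.168) = 0.44 + 0.146667 = 0.586667 m along the plane.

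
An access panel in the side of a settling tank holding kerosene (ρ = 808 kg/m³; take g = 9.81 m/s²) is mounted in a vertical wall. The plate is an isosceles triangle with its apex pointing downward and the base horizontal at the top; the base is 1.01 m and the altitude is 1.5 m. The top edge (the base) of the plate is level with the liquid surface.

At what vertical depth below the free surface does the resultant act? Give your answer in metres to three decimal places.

γ = ρg = 808 × 9.81 / 1000 = 7.92648 kN/m³.
With the apex down, the centroid sits h/3 = 1.5/3 = 0.5 m below the base (the top edge), so the centroid depth is h_c = 0.5 m.
A = ½ × 1.01 × 1.5 = 0.7575 m².
Resultant F = γ·h_c·A = 7.92648 × 0.5 × 0.7575 = 3.00215 kN.
I_c = b·h³/36 = 1.01 × 1.5³/36 = 0.0946875 m⁴.
Centre of pressure: y_p = y_c + I_c/(y_c·A) = 0.5 + 0.0946875/(0.5 × 0.7575) = 0.5 + 0.25 = 0.75 m along the plane.

h_p = 0.750 m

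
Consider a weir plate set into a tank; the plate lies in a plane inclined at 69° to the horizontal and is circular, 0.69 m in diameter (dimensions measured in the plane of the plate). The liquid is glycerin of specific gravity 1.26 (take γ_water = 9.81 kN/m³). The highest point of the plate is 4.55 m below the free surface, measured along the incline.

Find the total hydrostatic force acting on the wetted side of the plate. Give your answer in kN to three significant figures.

γ = 1.26 × 9.81 = 12.3606 kN/m³.
Let θ = 69° be the plate's angle to the horizontal; measure y along the incline from where the plane meets the free surface. Vertical depth h = y·sinθ with sinθ = 0.933580.
The centroid is at the centre, 0.345 m below the top of the plate, so y_c = 4.55 + 0.345 = 4.895 m and h_c = 4.895 × 0.933580 = 4.56987 m.
A = π(0.345)² = 0.373928 m².
Resultant F = γ·h_c·A = 12.3606 × 4.56987 × 0.373928 = 21.1218 kN.

F ≈ 21.1 kN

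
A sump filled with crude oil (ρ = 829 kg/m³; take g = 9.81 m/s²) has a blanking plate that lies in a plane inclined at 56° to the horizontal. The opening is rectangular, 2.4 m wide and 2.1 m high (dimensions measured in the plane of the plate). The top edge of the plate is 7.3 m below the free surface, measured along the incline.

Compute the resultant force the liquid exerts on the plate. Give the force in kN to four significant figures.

γ = ρg = 829 × 9.81 / 1000 = 8.13249 kN/m³.
Let θ = 56° be the plate's angle to the horizontal; measure y along the incline from where the plane meets the free surface. Vertical depth h = y·sinθ with sinθ = 0.829038.
The centroid lies 2.1/2 = 1.05 m below the top edge, so y_c = 7.3 + 1.05 = 8.35 m and h_c = 8.35 × 0.829038 = 6.92247 m.
A = 2.4 × 2.1 = 5.04 m².
Resultant F = γ·h_c·A = 8.13249 × 6.92247 × 5.04 = 283.736 kN.

F ≈ 283.7 kN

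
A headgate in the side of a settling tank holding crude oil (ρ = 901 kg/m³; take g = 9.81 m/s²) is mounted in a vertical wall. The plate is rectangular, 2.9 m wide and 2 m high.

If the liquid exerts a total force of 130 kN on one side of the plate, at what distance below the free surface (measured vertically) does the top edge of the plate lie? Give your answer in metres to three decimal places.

d_top ≈ 1.536 m

γ = ρg = 901 × 9.81 / 1000 = 8.83881 kN/m³.
A = 2.9 × 2 = 5.8 m².
From F = γ·h_c·A, the centroid depth is h_c = 130/(8.83881 × 5.8) = 2.53584 m.
The centroid lies 2/2 = 1 m below the top edge, so the top edge sits at h_top = 2.53584 − 1 = 1.53584 m below the surface.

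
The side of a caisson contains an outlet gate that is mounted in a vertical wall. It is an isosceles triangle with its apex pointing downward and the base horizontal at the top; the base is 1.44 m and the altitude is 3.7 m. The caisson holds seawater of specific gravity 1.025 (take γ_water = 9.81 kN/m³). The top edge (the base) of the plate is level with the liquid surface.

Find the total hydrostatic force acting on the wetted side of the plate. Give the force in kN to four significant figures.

F ≈ 33.04 kN

γ = 1.025 × 9.81 = 10.05525 kN/m³.
With the apex down, the centroid sits h/3 = 3.7/3 = 1.23333 m below the base (the top edge), so the centroid depth is h_c = 1.23333 m.
A = ½ × 1.44 × 3.7 = 2.664 m².
Resultant F = γ·h_c·A = 10.05525 × 1.23333 × 2.664 = 33.0374 kN.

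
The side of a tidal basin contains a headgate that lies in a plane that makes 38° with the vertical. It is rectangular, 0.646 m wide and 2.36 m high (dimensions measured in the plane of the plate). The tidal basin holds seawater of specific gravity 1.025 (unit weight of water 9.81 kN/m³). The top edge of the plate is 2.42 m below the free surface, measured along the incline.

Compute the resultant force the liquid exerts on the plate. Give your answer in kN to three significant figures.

γ = 1.025 × 9.81 = 10.05525 kN/m³.
The plate makes 38° with the vertical, i.e. θ = 90° − 38° = 52° to the horizontal. Measuring y along the incline from the free-surface line, vertical depth h = y·sinθ with sinθ = 0.788011.
The centroid lies 2.36/2 = 1.18 m below the top edge, so y_c = 2.42 + 1.18 = 3.6 m and h_c = 3.6 × 0.788011 = 2.83684 m.
A = 0.646 × 2.36 = 1.52456 m².
Resultant F = γ·h_c·A = 10.05525 × 2.83684 × 1.52456 = 43.4883 kN.

F ≈ 43.5 kN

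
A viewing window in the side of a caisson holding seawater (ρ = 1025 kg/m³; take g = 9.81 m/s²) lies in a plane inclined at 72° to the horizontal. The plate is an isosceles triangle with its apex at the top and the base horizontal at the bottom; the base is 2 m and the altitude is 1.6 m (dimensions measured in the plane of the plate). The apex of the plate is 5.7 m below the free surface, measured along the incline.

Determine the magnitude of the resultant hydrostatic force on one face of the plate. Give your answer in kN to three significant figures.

F ≈ 104 kN

γ = ρg = 1025 × 9.81 / 1000 = 10.05525 kN/m³.
Let θ = 72° be the plate's angle to the horizontal; measure y along the incline from where the plane meets the free surface. Vertical depth h = y·sinθ with sinθ = 0.951057.
With the apex up, the centroid sits 2h/3 = 2 × 1.6/3 = 1.06667 m below the apex, so y_c = 5.7 + 1.06667 = 6.76667 m and h_c = 6.76667 × 0.951057 = 6.43549 m.
A = ½ × 2 × 1.6 = 1.6 m².
Resultant F = γ·h_c·A = 10.05525 × 6.43549 × 1.6 = 103.537 kN.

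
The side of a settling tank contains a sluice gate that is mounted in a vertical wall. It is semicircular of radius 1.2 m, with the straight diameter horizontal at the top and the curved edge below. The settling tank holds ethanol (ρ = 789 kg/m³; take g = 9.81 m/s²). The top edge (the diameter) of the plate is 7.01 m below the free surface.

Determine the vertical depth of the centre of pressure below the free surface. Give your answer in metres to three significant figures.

γ = ρg = 789 × 9.81 / 1000 = 7.74009 kN/m³.
The centroid of a semicircle lies 4r/(3π) = 0.509296 m from the diameter, here below the top edge, so the centroid depth is h_c = 7.01 + 0.509296 = 7.5193 m.
A = πr²/2 = π × 1.2²/2 = 2.26195 m².
Resultant F = γ·h_c·A = 7.74009 × 7.5193 × 2.26195 = 131.646 kN.
I_c = (π/8 − 8/(9π))·r⁴ = 0.109757 × 1.2⁴ = 0.227592 m⁴.
Centre of pressure: y_p = y_c + I_c/(y_c·A) = 7.5193 + 0.227592/(7.5193 × 2.26195) = 7.5193 + 0.0133812 = 7.53268 m along the plane.

h_p = 7.53 m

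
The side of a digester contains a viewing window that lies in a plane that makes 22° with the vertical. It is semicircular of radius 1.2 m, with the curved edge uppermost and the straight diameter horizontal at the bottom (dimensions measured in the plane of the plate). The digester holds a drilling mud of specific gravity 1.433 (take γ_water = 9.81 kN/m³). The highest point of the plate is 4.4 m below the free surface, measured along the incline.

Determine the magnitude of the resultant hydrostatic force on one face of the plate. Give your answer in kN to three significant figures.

γ = 1.433 × 9.81 = 14.05773 kN/m³.
The plate makes 22° with the vertical, i.e. θ = 90° − 22° = 68° to the horizontal. Measuring y along the incline from the free-surface line, vertical depth h = y·sinθ with sinθ = 0.927184.
The centroid lies 4r/(3π) = 0.509296 m above the diameter, so r − 4r/(3π) = 1.2 − 0.509296 = 0.690704 m below the topmost point, so y_c = 4.4 + 0.690704 = 5.0907 m and h_c = 5.0907 × 0.927184 = 4.72002 m.
A = πr²/2 = π × 1.2²/2 = 2.26195 m².
Resultant F = γ·h_c·A = 14.05773 × 4.72002 × 2.26195 = 150.087 kN.

F ≈ 150 kN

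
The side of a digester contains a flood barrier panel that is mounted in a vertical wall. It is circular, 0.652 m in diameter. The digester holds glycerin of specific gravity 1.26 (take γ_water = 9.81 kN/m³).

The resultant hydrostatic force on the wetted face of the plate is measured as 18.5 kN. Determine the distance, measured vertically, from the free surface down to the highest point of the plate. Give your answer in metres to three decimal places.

d_top ≈ 4.157 m

γ = 1.26 × 9.81 = 12.3606 kN/m³.
A = π(0.326)² = 0.333876 m².
From F = γ·h_c·A, the centroid depth is h_c = 18.5/(12.3606 × 0.333876) = 4.48278 m.
The centroid is at the centre, 0.326 m below the top of the plate, so the highest point sits at h_top = 4.48278 − 0.326 = 4.15678 m below the surface.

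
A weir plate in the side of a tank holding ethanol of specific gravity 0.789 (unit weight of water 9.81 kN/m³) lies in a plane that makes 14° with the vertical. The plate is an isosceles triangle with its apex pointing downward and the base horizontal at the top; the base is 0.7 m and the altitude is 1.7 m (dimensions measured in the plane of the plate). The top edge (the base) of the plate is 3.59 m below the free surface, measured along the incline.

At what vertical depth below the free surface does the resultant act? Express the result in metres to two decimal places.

h_p = 4.07 m

γ = 0.789 × 9.81 = 7.74009 kN/m³.
The plate makes 14° with the vertical, i.e. θ = 90° − 14° = 76° to the horizontal. Measuring y along the incline from the free-surface line, vertical depth h = y·sinθ with sinθ = 0.970296.
With the apex down, the centroid sits h/3 = 1.7/3 = 0.566667 m below the base (the top edge), so y_c = 3.59 + 0.566667 = 4.15667 m and h_c = 4.15667 × 0.970296 = 4.0332 m.
A = ½ × 0.7 × 1.7 = 0.595 m².
Resultant F = γ·h_c·A = 7.74009 × 4.0332 × 0.595 = 18.5743 kN.
I_c = b·h³/36 = 0.7 × 1.7³/36 = 0.0955306 m⁴.
Centre of pressure: y_p = y_c + I_c/(y_c·A) = 4.15667 + 0.0955306/(4.15667 × 0.595) = 4.15667 + 0.038626 = 4.1953 m along the plane.
Vertically, h_p = y_p·sinθ = 4.1953 × 0.970296 = 4.07068 m.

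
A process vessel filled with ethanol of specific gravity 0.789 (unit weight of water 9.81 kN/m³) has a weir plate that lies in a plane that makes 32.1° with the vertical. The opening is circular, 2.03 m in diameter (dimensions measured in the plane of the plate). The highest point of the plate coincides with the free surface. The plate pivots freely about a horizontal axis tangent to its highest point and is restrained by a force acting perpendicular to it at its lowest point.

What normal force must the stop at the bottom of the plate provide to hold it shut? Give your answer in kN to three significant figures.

P ≈ 13.5 kN

γ = 0.789 × 9.81 = 7.74009 kN/m³.
The plate makes 32.1° with the vertical, i.e. θ = 90° − 32.1° = 57.9° to the horizontal. Measuring y along the incline from the free-surface line, vertical depth h = y·sinθ with sinθ = 0.847122.
The centroid is at the centre, 1.015 m below the top of the plate, so y_c = 1.015 m and h_c = 1.015 × 0.847122 = 0.859829 m.
A = π(1.015)² = 3.23655 m².
Resultant F = γ·h_c·A = 7.74009 × 0.859829 × 3.23655 = 21.5397 kN.
I_c = πr⁴/4 = π × 1.015⁴/4 = 0.833593 m⁴.
Centre of pressure: y_p = y_c + I_c/(y_c·A) = 1.015 + 0.833593/(1.015 × 3.23655) = 1.015 + 0.25375 = 1.26875 m along the plane.
The resultant acts 1.015 + 0.25375 = 1.26875 m (along the plate) below the hinge at the top edge, so the moment about the hinge is M = F × 1.26875 = 21.5397 × 1.26875 = 27.3285 kN·m.
A normal force at the bottom, 2.03 m from the hinge, must supply this moment: P = 27.3285/2.03 = 13.4623 kN.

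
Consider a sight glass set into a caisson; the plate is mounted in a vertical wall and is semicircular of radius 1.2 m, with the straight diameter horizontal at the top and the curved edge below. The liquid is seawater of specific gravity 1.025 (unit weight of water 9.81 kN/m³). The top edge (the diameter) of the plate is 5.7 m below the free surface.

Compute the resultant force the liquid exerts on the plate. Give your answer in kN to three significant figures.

γ = 1.025 × 9.81 = 10.05525 kN/m³.
The centroid of a semicircle lies 4r/(3π) = 0.509296 m from the diameter, here below the top edge, so the centroid depth is h_c = 5.7 + 0.509296 = 6.2093 m.
A = πr²/2 = π × 1.2²/2 = 2.26195 m².
Resultant F = γ·h_c·A = 10.05525 × 6.2093 × 2.26195 = 141.227 kN.

F ≈ 141 kN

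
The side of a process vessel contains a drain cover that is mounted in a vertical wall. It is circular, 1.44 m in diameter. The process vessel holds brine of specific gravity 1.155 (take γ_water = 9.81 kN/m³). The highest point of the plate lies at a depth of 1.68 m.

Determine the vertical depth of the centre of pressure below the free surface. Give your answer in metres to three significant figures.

γ = 1.155 × 9.81 = 11.33055 kN/m³.
The centroid is at the centre, 0.72 m below the top of the plate, so the centroid depth is h_c = 1.68 + 0.72 = 2.4 m.
A = π(0.72)² = 1.6286 m².
Resultant F = γ·h_c·A = 11.33055 × 2.4 × 1.6286 = 44.287 kN.
I_c = πr⁴/4 = π × 0.72⁴/4 = 0.211067 m⁴.
Centre of pressure: y_p = y_c + I_c/(y_c·A) = 2.4 + 0.211067/(2.4 × 1.6286) = 2.4 + 0.0540001 = 2.454 m along the plane.

h_p = 2.45 m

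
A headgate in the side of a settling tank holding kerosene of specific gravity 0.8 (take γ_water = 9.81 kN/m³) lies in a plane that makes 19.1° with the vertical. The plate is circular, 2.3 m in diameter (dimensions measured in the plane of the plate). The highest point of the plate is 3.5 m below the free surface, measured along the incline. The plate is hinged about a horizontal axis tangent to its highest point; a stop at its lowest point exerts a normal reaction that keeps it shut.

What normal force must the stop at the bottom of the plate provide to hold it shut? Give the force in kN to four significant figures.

P ≈ 76.07 kN

γ = 0.8 × 9.81 = 7.848 kN/m³.
The plate makes 19.1° with the vertical, i.e. θ = 90° − 19.1° = 70.9° to the horizontal. Measuring y along the incline from the free-surface line, vertical depth h = y·sinθ with sinθ = 0.944949.
The centroid is at the centre, 1.15 m below the top of the plate, so y_c = 3.5 + 1.15 = 4.65 m and h_c = 4.65 × 0.944949 = 4.39401 m.
A = π(1.15)² = 4.15476 m².
Resultant F = γ·h_c·A = 7.848 × 4.39401 × 4.15476 = 143.274 kN.
I_c = πr⁴/4 = π × 1.15⁴/4 = 1.37367 m⁴.
Centre of pressure: y_p = y_c + I_c/(y_c·A) = 4.65 + 1.37367/(4.65 × 4.15476) = 4.65 + 0.0711023 = 4.7211 m along the plane.
The resultant acts 1.15 + 0.0711023 = 1.2211 m (along the plate) below the hinge at the top edge, so the moment about the hinge is M = F × 1.2211 = 143.274 × 1.2211 = 174.952 kN·m.
A normal force at the bottom, 2.3 m from the hinge, must supply this moment: P = 174.952/2.3 = 76.0661 kN.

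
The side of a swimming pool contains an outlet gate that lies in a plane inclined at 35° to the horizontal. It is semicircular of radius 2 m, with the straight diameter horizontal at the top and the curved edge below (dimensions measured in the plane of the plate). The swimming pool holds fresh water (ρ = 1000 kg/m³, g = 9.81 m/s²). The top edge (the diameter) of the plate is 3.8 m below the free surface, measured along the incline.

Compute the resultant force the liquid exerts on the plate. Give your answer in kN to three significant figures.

F ≈ 164 kN

γ = ρg = 1000 × 9.81 = 9810 N/m³ = 9.81 kN/m³.
Let θ = 35° be the plate's angle to the horizontal; measure y along the incline from where the plane meets the free surface. Vertical depth h = y·sinθ with sinθ = 0.573576.
The centroid of a semicircle lies 4r/(3π) = 0.848826 m from the diameter, here below the top edge, so y_c = 3.8 + 0.848826 = 4.64883 m and h_c = 4.64883 × 0.573576 = 2.66646 m.
A = πr²/2 = π × 2²/2 = 6.28319 m².
Resultant F = γ·h_c·A = 9.81 × 2.66646 × 6.28319 = 164.356 kN.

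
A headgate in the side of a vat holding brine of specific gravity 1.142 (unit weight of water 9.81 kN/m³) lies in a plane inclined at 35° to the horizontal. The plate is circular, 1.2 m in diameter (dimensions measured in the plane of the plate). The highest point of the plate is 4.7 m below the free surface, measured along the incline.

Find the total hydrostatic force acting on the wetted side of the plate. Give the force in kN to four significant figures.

F ≈ 38.52 kN

γ = 1.142 × 9.81 = 11.20302 kN/m³.
Let θ = 35° be the plate's angle to the horizontal; measure y along the incline from where the plane meets the free surface. Vertical depth h = y·sinθ with sinθ = 0.573576.
The centroid is at the centre, 0.6 m below the top of the plate, so y_c = 4.7 + 0.6 = 5.3 m and h_c = 5.3 × 0.573576 = 3.03995 m.
A = π(0.6)² = 1.13097 m².
Resultant F = γ·h_c·A = 11.20302 × 3.03995 × 1.13097 = 38.517 kN.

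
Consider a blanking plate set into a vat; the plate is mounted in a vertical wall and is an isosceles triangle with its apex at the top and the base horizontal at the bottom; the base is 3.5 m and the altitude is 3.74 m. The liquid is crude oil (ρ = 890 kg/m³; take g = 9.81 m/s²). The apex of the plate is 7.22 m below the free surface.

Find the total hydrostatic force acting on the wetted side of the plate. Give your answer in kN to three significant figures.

γ = ρg = 890 × 9.81 / 1000 = 8.7309 kN/m³.
With the apex up, the centroid sits 2h/3 = 2 × 3.74/3 = 2.49333 m below the apex, so the centroid depth is h_c = 7.22 + 2.49333 = 9.71333 m.
A = ½ × 3.5 × 3.74 = 6.545 m².
Resultant F = γ·h_c·A = 8.7309 × 9.71333 × 6.545 = 555.056 kN.

F ≈ 555 kN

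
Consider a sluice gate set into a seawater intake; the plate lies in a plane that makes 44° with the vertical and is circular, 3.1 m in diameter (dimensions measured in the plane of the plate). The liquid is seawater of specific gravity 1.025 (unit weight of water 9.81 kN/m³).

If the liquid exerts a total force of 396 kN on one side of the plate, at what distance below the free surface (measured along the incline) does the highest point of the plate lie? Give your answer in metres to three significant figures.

γ = 1.025 × 9.81 = 10.05525 kN/m³.
A = π(1.55)² = 7.54768 m².
From F = γ·h_c·A, the centroid depth is h_c = 396/(10.05525 × 7.54768) = 5.21782 m.
The plate makes 44° with the vertical, i.e. θ = 90° − 44° = 46° to the horizontal. Measuring y along the incline from the free-surface line, vertical depth h = y·sinθ with sinθ = 0.719340.
Along the incline, y_c = h_c/sinθ = 5.21782/0.719340 = 7.25362 m.
The centroid is at the centre, 1.55 m below the top of the plate, so the highest point sits at y_top = 7.25362 − 1.55 = 5.70362 m along the incline.

y_top ≈ 5.70 m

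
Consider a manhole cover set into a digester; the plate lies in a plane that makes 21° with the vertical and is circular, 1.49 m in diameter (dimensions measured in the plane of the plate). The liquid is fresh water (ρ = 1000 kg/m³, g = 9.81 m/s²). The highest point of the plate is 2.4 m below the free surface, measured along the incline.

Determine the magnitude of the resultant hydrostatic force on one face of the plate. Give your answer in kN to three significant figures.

F ≈ 50.2 kN

γ = ρg = 1000 × 9.81 = 9810 N/m³ = 9.81 kN/m³.
The plate makes 21° with the vertical, i.e. θ = 90° − 21° = 69° to the horizontal. Measuring y along the incline from the free-surface line, vertical depth h = y·sinθ with sinθ = 0.933580.
The centroid is at the centre, 0.745 m below the top of the plate, so y_c = 2.4 + 0.745 = 3.145 m and h_c = 3.145 × 0.933580 = 2.93611 m.
A = π(0.745)² = 1.74366 m².
Resultant F = γ·h_c·A = 9.81 × 2.93611 × 1.74366 = 50.2231 kN.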